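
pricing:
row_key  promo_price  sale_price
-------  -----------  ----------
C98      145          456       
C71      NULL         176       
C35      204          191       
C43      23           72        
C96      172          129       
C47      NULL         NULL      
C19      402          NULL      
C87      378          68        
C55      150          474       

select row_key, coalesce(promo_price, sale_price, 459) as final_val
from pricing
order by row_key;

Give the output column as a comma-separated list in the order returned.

row_key=C19: promo_price=402 → 402
row_key=C35: promo_price=204 → 204
row_key=C43: promo_price=23 → 23
row_key=C47: promo_price=NULL, sale_price=NULL, → literal 459 → 459
row_key=C55: promo_price=150 → 150
row_key=C71: promo_price=NULL, sale_price=176 → 176
row_key=C87: promo_price=378 → 378
row_key=C96: promo_price=172 → 172
row_key=C98: promo_price=145 → 145

402, 204, 23, 459, 150, 176, 378, 172, 145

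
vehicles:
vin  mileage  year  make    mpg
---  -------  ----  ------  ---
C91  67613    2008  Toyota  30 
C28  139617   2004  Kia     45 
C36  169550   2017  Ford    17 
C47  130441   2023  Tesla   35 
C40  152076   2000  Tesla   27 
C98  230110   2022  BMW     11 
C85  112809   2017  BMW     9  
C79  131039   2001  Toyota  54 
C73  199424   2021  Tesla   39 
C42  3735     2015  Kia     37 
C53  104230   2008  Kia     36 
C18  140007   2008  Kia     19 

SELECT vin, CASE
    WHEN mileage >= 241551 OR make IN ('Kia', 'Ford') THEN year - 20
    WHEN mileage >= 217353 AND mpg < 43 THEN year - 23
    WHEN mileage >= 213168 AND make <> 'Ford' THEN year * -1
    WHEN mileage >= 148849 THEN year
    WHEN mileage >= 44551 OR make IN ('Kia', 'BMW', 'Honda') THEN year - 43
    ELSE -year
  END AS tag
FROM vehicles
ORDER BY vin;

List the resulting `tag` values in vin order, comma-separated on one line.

vin=C18: mileage >= 241551 OR make IN ('Kia', 'Ford') → 1988
vin=C28: mileage >= 241551 OR make IN ('Kia', 'Ford') → 1984
vin=C36: mileage >= 241551 OR make IN ('Kia', 'Ford') → 1997
vin=C40: mileage >= 148849 → 2000
vin=C42: mileage >= 241551 OR make IN ('Kia', 'Ford') → 1995
vin=C47: mileage >= 44551 OR make IN ('Kia', 'BMW', 'Honda') → 1980
vin=C53: mileage >= 241551 OR make IN ('Kia', 'Ford') → 1988
vin=C73: mileage >= 148849 → 2021
vin=C79: mileage >= 44551 OR make IN ('Kia', 'BMW', 'Honda') → 1958
vin=C85: mileage >= 44551 OR make IN ('Kia', 'BMW', 'Honda') → 1974
vin=C91: mileage >= 44551 OR make IN ('Kia', 'BMW', 'Honda') → 1965
vin=C98: mileage >= 217353 AND mpg < 43 → 1999

1988, 1984, 1997, 2000, 1995, 1980, 1988, 2021, 1958, 1974, 1965, 1999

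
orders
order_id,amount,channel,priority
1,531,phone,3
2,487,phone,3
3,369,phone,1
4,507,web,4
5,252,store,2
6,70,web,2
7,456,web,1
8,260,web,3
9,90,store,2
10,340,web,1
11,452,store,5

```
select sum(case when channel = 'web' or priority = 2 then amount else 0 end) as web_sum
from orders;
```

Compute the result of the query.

1975

order_id=1: ✗
order_id=2: ✗
order_id=3: ✗
order_id=4: ✓ → 507
order_id=5: ✓ → 252
order_id=6: ✓ → 70
order_id=7: ✓ → 456
order_id=8: ✓ → 260
order_id=9: ✓ → 90
order_id=10: ✓ → 340
order_id=11: ✗
web_sum = 507 + 252 + 70 + 456 + 260 + 90 + 340 = 1975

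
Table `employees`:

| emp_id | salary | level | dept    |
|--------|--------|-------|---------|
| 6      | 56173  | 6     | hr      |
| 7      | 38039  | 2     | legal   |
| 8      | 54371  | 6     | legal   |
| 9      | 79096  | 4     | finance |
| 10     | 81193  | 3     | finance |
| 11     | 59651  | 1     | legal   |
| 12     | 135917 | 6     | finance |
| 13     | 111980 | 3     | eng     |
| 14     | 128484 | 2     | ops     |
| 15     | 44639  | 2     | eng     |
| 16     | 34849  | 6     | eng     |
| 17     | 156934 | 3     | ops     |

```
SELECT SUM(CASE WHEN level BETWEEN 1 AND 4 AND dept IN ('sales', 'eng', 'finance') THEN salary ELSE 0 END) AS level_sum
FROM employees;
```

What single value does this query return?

316908

emp_id=6: ✗
emp_id=7: ✗
emp_id=8: ✗
emp_id=9: ✓ → 79096
emp_id=10: ✓ → 81193
emp_id=11: ✗
emp_id=12: ✗
emp_id=13: ✓ → 111980
emp_id=14: ✗
emp_id=15: ✓ → 44639
emp_id=16: ✗
emp_id=17: ✗
level_sum = 79096 + 81193 + 111980 + 44639 = 316908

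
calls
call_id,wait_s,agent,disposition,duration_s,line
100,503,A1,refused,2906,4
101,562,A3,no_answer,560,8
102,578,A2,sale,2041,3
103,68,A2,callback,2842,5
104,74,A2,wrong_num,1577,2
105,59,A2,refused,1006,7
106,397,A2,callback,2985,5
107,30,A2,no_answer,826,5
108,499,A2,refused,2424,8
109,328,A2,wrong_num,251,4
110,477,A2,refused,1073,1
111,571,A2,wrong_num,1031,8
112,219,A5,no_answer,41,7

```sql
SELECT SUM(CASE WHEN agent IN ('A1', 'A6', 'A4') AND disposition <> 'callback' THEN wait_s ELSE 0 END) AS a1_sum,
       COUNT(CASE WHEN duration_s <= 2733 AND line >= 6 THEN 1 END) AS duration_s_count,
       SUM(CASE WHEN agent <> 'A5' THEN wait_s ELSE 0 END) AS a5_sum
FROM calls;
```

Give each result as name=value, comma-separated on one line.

[a1_sum: agent IN ('A1', 'A6', 'A4') AND disposition <> 'callback']
call_id=100: ✓ → 503
call_id=101: ✗
call_id=102: ✗
call_id=103: ✗
call_id=104: ✗
call_id=105: ✗
call_id=106: ✗
call_id=107: ✗
call_id=108: ✗
call_id=109: ✗
call_id=110: ✗
call_id=111: ✗
call_id=112: ✗
a1_sum = 503
—
[duration_s_count: duration_s <= 2733 AND line >= 6]
call_id=100: ✗
call_id=101: ✓ → 1
call_id=102: ✗
call_id=103: ✗
call_id=104: ✗
call_id=105: ✓ → 1
call_id=106: ✗
call_id=107: ✗
call_id=108: ✓ → 1
call_id=109: ✗
call_id=110: ✗
call_id=111: ✓ → 1
call_id=112: ✓ → 1
duration_s_count = COUNT(1, 1, 1, 1, 1) = 5
—
[a5_sum: agent <> 'A5']
call_id=100: ✓ → 503
call_id=101: ✓ → 562
call_id=102: ✓ → 578
call_id=103: ✓ → 68
call_id=104: ✓ → 74
call_id=105: ✓ → 59
call_id=106: ✓ → 397
call_id=107: ✓ → 30
call_id=108: ✓ → 499
call_id=109: ✓ → 328
call_id=110: ✓ → 477
call_id=111: ✓ → 571
call_id=112: ✗
a5_sum = 503 + 562 + 578 + 68 + 74 + 59 + 397 + 30 + 499 + 328 + 477 + 571 = 4146

a1_sum=503, duration_s_count=5, a5_sum=4146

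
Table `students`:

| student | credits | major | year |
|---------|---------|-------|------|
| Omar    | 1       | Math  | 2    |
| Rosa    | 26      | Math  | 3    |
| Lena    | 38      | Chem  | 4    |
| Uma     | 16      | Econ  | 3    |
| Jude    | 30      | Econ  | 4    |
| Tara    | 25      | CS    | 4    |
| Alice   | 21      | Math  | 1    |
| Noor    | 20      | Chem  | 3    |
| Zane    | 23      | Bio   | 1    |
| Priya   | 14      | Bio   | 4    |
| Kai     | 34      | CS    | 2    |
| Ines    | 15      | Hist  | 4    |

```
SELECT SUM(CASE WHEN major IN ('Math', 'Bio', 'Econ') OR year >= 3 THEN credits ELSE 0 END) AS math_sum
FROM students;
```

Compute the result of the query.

student=Omar: ✓ → 1
student=Rosa: ✓ → 26
student=Lena: ✓ → 38
student=Uma: ✓ → 16
student=Jude: ✓ → 30
student=Tara: ✓ → 25
student=Alice: ✓ → 21
student=Noor: ✓ → 20
student=Zane: ✓ → 23
student=Priya: ✓ → 14
student=Kai: ✗
student=Ines: ✓ → 15
math_sum = 1 + 26 + 38 + 16 + 30 + 25 + 21 + 20 + 23 + 14 + 15 = 229

229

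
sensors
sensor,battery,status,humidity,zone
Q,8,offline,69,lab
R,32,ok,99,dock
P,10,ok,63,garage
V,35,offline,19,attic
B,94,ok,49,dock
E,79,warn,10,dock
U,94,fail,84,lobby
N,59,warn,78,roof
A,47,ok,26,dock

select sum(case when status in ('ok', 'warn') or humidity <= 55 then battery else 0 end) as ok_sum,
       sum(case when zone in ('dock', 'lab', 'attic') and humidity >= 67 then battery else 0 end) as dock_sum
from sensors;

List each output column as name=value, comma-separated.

ok_sum=356, dock_sum=40

[ok_sum: status in ('ok', 'warn') or humidity <= 55]
sensor=Q: ✗
sensor=R: ✓ → 32
sensor=P: ✓ → 10
sensor=V: ✓ → 35
sensor=B: ✓ → 94
sensor=E: ✓ → 79
sensor=U: ✗
sensor=N: ✓ → 59
sensor=A: ✓ → 47
ok_sum = 32 + 10 + 35 + 94 + 79 + 59 + 47 = 356
—
[dock_sum: zone in ('dock', 'lab', 'attic') and humidity >= 67]
sensor=Q: ✓ → 8
sensor=R: ✓ → 32
sensor=P: ✗
sensor=V: ✗
sensor=B: ✗
sensor=E: ✗
sensor=U: ✗
sensor=N: ✗
sensor=A: ✗
dock_sum = 8 + 32 = 40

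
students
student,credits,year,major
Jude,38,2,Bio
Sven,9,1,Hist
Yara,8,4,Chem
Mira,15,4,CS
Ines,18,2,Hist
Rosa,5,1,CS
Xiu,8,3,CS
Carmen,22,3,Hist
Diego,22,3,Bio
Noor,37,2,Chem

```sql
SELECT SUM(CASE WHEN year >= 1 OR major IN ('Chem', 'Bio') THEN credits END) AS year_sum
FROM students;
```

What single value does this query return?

182

student=Jude: ✓ → 38
student=Sven: ✓ → 9
student=Yara: ✓ → 8
student=Mira: ✓ → 15
student=Ines: ✓ → 18
student=Rosa: ✓ → 5
student=Xiu: ✓ → 8
student=Carmen: ✓ → 22
student=Diego: ✓ → 22
student=Noor: ✓ → 37
year_sum = 38 + 9 + 8 + 15 + 18 + 5 + 8 + 22 + 22 + 37 = 182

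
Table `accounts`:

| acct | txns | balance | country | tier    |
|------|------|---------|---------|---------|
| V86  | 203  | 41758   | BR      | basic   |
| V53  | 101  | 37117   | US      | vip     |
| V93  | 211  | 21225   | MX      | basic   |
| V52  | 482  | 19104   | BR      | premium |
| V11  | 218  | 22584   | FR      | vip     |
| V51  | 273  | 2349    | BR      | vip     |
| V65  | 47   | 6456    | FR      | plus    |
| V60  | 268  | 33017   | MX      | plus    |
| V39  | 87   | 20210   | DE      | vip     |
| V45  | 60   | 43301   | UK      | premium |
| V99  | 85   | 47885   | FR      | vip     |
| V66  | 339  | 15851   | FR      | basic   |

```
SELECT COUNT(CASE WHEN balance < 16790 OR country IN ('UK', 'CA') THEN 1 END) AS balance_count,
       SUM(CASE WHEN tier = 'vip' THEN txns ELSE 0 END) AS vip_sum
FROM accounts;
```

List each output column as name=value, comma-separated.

[balance_count: balance < 16790 OR country IN ('UK', 'CA')]
acct=V86: ✗
acct=V53: ✗
acct=V93: ✗
acct=V52: ✗
acct=V11: ✗
acct=V51: ✓ → 1
acct=V65: ✓ → 1
acct=V60: ✗
acct=V39: ✗
acct=V45: ✓ → 1
acct=V99: ✗
acct=V66: ✓ → 1
balance_count = COUNT(1, 1, 1, 1) = 4
—
[vip_sum: tier = 'vip']
acct=V86: ✗
acct=V53: ✓ → 101
acct=V93: ✗
acct=V52: ✗
acct=V11: ✓ → 218
acct=V51: ✓ → 273
acct=V65: ✗
acct=V60: ✗
acct=V39: ✓ → 87
acct=V45: ✗
acct=V99: ✓ → 85
acct=V66: ✗
vip_sum = 101 + 218 + 273 + 87 + 85 = 764

balance_count=4, vip_sum=764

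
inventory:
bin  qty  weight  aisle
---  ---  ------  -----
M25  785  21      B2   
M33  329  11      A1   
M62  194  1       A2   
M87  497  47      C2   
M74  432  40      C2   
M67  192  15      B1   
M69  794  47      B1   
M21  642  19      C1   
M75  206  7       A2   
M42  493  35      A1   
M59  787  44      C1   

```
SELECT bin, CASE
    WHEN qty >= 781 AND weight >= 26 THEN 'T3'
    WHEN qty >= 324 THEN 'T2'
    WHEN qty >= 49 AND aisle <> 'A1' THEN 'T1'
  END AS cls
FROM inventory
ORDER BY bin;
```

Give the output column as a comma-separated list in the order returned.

bin=M21: qty >= 324 → T2
bin=M25: qty >= 324 → T2
bin=M33: qty >= 324 → T2
bin=M42: qty >= 324 → T2
bin=M59: qty >= 781 AND weight >= 26 → T3
bin=M62: qty >= 49 AND aisle <> 'A1' → T1
bin=M67: qty >= 49 AND aisle <> 'A1' → T1
bin=M69: qty >= 781 AND weight >= 26 → T3
bin=M74: qty >= 324 → T2
bin=M75: qty >= 49 AND aisle <> 'A1' → T1
bin=M87: qty >= 324 → T2

T2, T2, T2, T2, T3, T1, T1, T3, T2, T1, T2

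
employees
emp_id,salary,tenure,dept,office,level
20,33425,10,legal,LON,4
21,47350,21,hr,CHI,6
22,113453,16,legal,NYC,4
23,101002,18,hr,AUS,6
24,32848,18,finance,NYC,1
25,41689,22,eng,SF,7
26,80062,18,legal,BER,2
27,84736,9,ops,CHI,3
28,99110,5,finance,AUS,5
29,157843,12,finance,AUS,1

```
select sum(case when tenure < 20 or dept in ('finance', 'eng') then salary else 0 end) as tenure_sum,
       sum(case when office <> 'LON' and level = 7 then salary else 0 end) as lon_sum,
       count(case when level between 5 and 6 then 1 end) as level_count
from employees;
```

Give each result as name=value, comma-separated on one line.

[tenure_sum: tenure < 20 or dept in ('finance', 'eng')]
emp_id=20: ✓ → 33425
emp_id=21: ✗
emp_id=22: ✓ → 113453
emp_id=23: ✓ → 101002
emp_id=24: ✓ → 32848
emp_id=25: ✓ → 41689
emp_id=26: ✓ → 80062
emp_id=27: ✓ → 84736
emp_id=28: ✓ → 99110
emp_id=29: ✓ → 157843
tenure_sum = 33425 + 113453 + 101002 + 32848 + 41689 + 80062 + 84736 + 99110 + 157843 = 744168
—
[lon_sum: office <> 'LON' and level = 7]
emp_id=20: ✗
emp_id=21: ✗
emp_id=22: ✗
emp_id=23: ✗
emp_id=24: ✗
emp_id=25: ✓ → 41689
emp_id=26: ✗
emp_id=27: ✗
emp_id=28: ✗
emp_id=29: ✗
lon_sum = 41689
—
[level_count: level between 5 and 6]
emp_id=20: ✗
emp_id=21: ✓ → 1
emp_id=22: ✗
emp_id=23: ✓ → 1
emp_id=24: ✗
emp_id=25: ✗
emp_id=26: ✗
emp_id=27: ✗
emp_id=28: ✓ → 1
emp_id=29: ✗
level_count = COUNT(1, 1, 1) = 3

tenure_sum=744168, lon_sum=41689, level_count=3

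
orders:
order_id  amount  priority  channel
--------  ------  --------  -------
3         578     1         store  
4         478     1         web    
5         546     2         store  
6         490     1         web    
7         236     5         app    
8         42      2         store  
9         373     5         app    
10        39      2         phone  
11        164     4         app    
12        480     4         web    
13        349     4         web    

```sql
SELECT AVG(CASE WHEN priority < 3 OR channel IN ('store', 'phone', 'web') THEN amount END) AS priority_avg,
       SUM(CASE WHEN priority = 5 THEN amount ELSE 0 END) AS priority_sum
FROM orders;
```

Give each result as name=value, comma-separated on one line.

[priority_avg: priority < 3 OR channel IN ('store', 'phone', 'web')]
order_id=3: ✓ → 578
order_id=4: ✓ → 478
order_id=5: ✓ → 546
order_id=6: ✓ → 490
order_id=7: ✗
order_id=8: ✓ → 42
order_id=9: ✗
order_id=10: ✓ → 39
order_id=11: ✗
order_id=12: ✓ → 480
order_id=13: ✓ → 349
priority_avg = (578 + 478 + 546 + 490 + 42 + 39 + 480 + 349) / 8 = 375.25
—
[priority_sum: priority = 5]
order_id=3: ✗
order_id=4: ✗
order_id=5: ✗
order_id=6: ✗
order_id=7: ✓ → 236
order_id=8: ✗
order_id=9: ✓ → 373
order_id=10: ✗
order_id=11: ✗
order_id=12: ✗
order_id=13: ✗
priority_sum = 236 + 373 = 609

priority_avg=375.25, priority_sum=609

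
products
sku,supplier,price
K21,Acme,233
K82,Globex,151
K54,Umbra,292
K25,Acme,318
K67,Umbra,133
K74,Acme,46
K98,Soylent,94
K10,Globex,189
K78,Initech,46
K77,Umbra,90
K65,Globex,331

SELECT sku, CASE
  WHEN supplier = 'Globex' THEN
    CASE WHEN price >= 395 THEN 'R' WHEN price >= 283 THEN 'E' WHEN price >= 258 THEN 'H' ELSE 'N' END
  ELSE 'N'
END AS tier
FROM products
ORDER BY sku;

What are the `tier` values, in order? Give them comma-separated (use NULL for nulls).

N, N, N, N, E, N, N, N, N, N, N

sku=K10: supplier='Globex' → inner[ELSE] → N
sku=K21: supplier='Acme' → outer ELSE → N
sku=K25: supplier='Acme' → outer ELSE → N
sku=K54: supplier='Umbra' → outer ELSE → N
sku=K65: supplier='Globex' → inner[price >= 283] → E
sku=K67: supplier='Umbra' → outer ELSE → N
sku=K74: supplier='Acme' → outer ELSE → N
sku=K77: supplier='Umbra' → outer ELSE → N
sku=K78: supplier='Initech' → outer ELSE → N
sku=K82: supplier='Globex' → inner[ELSE] → N
sku=K98: supplier='Soylent' → outer ELSE → N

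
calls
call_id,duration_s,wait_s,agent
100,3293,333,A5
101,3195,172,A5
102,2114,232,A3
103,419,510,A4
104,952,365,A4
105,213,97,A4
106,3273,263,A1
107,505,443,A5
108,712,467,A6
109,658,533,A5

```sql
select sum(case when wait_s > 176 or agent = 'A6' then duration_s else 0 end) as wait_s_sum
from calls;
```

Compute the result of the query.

11926

call_id=100: ✓ → 3293
call_id=101: ✗
call_id=102: ✓ → 2114
call_id=103: ✓ → 419
call_id=104: ✓ → 952
call_id=105: ✗
call_id=106: ✓ → 3273
call_id=107: ✓ → 505
call_id=108: ✓ → 712
call_id=109: ✓ → 658
wait_s_sum = 3293 + 2114 + 419 + 952 + 3273 + 505 + 712 + 658 = 11926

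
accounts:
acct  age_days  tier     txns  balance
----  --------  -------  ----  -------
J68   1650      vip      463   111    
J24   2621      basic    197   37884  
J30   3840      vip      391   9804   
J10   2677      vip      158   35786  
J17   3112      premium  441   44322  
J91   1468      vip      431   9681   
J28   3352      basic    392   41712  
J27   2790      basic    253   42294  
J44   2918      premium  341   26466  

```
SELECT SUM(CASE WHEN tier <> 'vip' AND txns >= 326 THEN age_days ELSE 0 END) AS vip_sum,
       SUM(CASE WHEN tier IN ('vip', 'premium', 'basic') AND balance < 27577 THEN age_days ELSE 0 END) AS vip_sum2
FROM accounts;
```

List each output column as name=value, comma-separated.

vip_sum=9382, vip_sum2=9876

[vip_sum: tier <> 'vip' AND txns >= 326]
acct=J68: ✗
acct=J24: ✗
acct=J30: ✗
acct=J10: ✗
acct=J17: ✓ → 3112
acct=J91: ✗
acct=J28: ✓ → 3352
acct=J27: ✗
acct=J44: ✓ → 2918
vip_sum = 3112 + 3352 + 2918 = 9382
—
[vip_sum2: tier IN ('vip', 'premium', 'basic') AND balance < 27577]
acct=J68: ✓ → 1650
acct=J24: ✗
acct=J30: ✓ → 3840
acct=J10: ✗
acct=J17: ✗
acct=J91: ✓ → 1468
acct=J28: ✗
acct=J27: ✗
acct=J44: ✓ → 2918
vip_sum2 = 1650 + 3840 + 1468 + 2918 = 9876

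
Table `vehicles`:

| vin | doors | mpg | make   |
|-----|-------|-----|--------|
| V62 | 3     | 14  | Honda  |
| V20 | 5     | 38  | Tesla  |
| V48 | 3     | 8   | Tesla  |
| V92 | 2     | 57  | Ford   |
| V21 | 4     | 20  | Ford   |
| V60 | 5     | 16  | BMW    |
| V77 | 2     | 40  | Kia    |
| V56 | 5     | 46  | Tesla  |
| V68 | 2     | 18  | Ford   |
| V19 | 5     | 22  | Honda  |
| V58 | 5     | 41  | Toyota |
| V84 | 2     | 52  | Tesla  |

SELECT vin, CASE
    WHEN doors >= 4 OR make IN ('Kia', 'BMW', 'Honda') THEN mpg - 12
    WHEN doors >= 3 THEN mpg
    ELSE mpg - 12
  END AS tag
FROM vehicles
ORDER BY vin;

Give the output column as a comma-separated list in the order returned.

10, 26, 8, 8, 34, 29, 4, 2, 6, 28, 40, 45

vin=V19: doors >= 4 OR make IN ('Kia', 'BMW', 'Honda') → 10
vin=V20: doors >= 4 OR make IN ('Kia', 'BMW', 'Honda') → 26
vin=V21: doors >= 4 OR make IN ('Kia', 'BMW', 'Honda') → 8
vin=V48: doors >= 3 → 8
vin=V56: doors >= 4 OR make IN ('Kia', 'BMW', 'Honda') → 34
vin=V58: doors >= 4 OR make IN ('Kia', 'BMW', 'Honda') → 29
vin=V60: doors >= 4 OR make IN ('Kia', 'BMW', 'Honda') → 4
vin=V62: doors >= 4 OR make IN ('Kia', 'BMW', 'Honda') → 2
vin=V68: ELSE → 6
vin=V77: doors >= 4 OR make IN ('Kia', 'BMW', 'Honda') → 28
vin=V84: ELSE → 40
vin=V92: ELSE → 45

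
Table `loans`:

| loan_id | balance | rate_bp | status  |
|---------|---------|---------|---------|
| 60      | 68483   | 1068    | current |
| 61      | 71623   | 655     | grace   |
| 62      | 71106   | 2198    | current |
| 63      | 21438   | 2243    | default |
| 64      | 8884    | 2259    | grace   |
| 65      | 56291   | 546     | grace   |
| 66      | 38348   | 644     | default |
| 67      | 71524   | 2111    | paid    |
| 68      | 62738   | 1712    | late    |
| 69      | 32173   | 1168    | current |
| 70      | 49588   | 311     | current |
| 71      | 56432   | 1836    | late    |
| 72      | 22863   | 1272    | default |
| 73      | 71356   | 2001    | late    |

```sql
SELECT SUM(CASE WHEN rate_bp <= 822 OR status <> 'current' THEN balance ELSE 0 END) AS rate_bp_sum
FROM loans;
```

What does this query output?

loan_id=60: ✗
loan_id=61: ✓ → 71623
loan_id=62: ✗
loan_id=63: ✓ → 21438
loan_id=64: ✓ → 8884
loan_id=65: ✓ → 56291
loan_id=66: ✓ → 38348
loan_id=67: ✓ → 71524
loan_id=68: ✓ → 62738
loan_id=69: ✗
loan_id=70: ✓ → 49588
loan_id=71: ✓ → 56432
loan_id=72: ✓ → 22863
loan_id=73: ✓ → 71356
rate_bp_sum = 71623 + 21438 + 8884 + 56291 + 38348 + 71524 + 62738 + 49588 + 56432 + 22863 + 71356 = 531085

531085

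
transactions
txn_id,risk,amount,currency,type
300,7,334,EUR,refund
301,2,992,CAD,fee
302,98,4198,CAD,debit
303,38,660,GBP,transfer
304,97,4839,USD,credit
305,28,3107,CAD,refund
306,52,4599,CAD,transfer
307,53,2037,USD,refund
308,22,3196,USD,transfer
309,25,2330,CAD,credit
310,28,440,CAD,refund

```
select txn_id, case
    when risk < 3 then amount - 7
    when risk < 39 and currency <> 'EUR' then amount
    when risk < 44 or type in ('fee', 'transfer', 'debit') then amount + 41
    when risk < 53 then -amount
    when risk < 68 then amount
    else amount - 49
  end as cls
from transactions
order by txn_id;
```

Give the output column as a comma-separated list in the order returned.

txn_id=300: risk < 44 or type in ('fee', 'transfer', 'debit') → 375
txn_id=301: risk < 3 → 985
txn_id=302: risk < 44 or type in ('fee', 'transfer', 'debit') → 4239
txn_id=303: risk < 39 and currency <> 'EUR' → 660
txn_id=304: ELSE → 4790
txn_id=305: risk < 39 and currency <> 'EUR' → 3107
txn_id=306: risk < 44 or type in ('fee', 'transfer', 'debit') → 4640
txn_id=307: risk < 68 → 2037
txn_id=308: risk < 39 and currency <> 'EUR' → 3196
txn_id=309: risk < 39 and currency <> 'EUR' → 2330
txn_id=310: risk < 39 and currency <> 'EUR' → 440

375, 985, 4239, 660, 4790, 3107, 4640, 2037, 3196, 2330, 440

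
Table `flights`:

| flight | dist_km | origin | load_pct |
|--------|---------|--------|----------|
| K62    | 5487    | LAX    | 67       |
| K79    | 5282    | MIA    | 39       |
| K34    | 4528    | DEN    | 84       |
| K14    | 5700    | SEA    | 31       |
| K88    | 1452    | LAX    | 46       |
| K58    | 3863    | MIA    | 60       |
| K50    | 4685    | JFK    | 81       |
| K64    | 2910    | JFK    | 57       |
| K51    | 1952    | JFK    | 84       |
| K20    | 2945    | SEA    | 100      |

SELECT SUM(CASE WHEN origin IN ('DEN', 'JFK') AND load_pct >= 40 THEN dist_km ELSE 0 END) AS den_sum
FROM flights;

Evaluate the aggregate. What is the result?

14075

flight=K62: ✗
flight=K79: ✗
flight=K34: ✓ → 4528
flight=K14: ✗
flight=K88: ✗
flight=K58: ✗
flight=K50: ✓ → 4685
flight=K64: ✓ → 2910
flight=K51: ✓ → 1952
flight=K20: ✗
den_sum = 4528 + 4685 + 2910 + 1952 = 14075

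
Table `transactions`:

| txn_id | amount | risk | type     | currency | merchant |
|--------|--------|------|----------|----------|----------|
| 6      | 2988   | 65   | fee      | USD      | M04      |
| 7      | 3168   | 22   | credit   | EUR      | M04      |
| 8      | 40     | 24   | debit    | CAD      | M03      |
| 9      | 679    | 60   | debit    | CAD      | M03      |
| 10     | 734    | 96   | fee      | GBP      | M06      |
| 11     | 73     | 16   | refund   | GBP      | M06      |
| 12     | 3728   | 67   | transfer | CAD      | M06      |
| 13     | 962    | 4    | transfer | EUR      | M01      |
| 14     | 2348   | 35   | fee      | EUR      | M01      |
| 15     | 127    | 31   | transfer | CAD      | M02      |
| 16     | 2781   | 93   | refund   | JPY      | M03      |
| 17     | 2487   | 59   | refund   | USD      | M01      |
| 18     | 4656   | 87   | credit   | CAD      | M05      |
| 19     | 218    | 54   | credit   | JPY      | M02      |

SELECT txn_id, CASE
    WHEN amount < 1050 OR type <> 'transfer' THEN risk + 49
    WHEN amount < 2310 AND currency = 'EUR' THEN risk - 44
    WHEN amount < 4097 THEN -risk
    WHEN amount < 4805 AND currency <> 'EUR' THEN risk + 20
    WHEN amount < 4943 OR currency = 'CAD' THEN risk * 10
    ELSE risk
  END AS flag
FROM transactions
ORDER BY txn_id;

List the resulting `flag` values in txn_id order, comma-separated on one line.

txn_id=6: amount < 1050 OR type <> 'transfer' → 114
txn_id=7: amount < 1050 OR type <> 'transfer' → 71
txn_id=8: amount < 1050 OR type <> 'transfer' → 73
txn_id=9: amount < 1050 OR type <> 'transfer' → 109
txn_id=10: amount < 1050 OR type <> 'transfer' → 145
txn_id=11: amount < 1050 OR type <> 'transfer' → 65
txn_id=12: amount < 4097 → -67
txn_id=13: amount < 1050 OR type <> 'transfer' → 53
txn_id=14: amount < 1050 OR type <> 'transfer' → 84
txn_id=15: amount < 1050 OR type <> 'transfer' → 80
txn_id=16: amount < 1050 OR type <> 'transfer' → 142
txn_id=17: amount < 1050 OR type <> 'transfer' → 108
txn_id=18: amount < 1050 OR type <> 'transfer' → 136
txn_id=19: amount < 1050 OR type <> 'transfer' → 103

114, 71, 73, 109, 145, 65, -67, 53, 84, 80, 142, 108, 136, 103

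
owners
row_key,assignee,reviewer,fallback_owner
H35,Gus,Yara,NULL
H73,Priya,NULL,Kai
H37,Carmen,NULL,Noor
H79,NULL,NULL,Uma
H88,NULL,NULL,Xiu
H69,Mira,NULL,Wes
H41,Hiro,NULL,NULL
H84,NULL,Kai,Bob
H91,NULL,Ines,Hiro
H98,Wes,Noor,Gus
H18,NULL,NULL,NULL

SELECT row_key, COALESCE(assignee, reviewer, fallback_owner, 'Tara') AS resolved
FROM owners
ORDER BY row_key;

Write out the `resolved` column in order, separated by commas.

Tara, Gus, Carmen, Hiro, Mira, Priya, Uma, Kai, Xiu, Ines, Wes

row_key=H18: assignee=NULL, reviewer=NULL, fallback_owner=NULL, → literal Tara → Tara
row_key=H35: assignee=Gus → Gus
row_key=H37: assignee=Carmen → Carmen
row_key=H41: assignee=Hiro → Hiro
row_key=H69: assignee=Mira → Mira
row_key=H73: assignee=Priya → Priya
row_key=H79: assignee=NULL, reviewer=NULL, fallback_owner=Uma → Uma
row_key=H84: assignee=NULL, reviewer=Kai → Kai
row_key=H88: assignee=NULL, reviewer=NULL, fallback_owner=Xiu → Xiu
row_key=H91: assignee=NULL, reviewer=Ines → Ines
row_key=H98: assignee=Wes → Wes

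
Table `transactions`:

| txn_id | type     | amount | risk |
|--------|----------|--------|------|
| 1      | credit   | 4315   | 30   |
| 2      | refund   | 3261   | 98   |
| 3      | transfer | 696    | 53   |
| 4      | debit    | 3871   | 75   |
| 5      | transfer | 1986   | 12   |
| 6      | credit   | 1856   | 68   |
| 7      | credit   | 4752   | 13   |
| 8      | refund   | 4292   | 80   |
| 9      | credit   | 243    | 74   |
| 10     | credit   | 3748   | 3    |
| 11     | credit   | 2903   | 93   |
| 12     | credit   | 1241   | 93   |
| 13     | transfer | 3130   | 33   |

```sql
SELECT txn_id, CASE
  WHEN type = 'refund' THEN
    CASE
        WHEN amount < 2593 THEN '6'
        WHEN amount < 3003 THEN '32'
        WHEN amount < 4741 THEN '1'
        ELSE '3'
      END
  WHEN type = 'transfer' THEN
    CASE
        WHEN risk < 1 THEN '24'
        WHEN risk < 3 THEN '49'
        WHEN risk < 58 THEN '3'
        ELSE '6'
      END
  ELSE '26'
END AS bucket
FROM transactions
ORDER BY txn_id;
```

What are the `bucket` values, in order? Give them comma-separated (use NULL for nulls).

txn_id=1: type='credit' → outer ELSE → 26
txn_id=2: type='refund' → inner[amount < 4741] → 1
txn_id=3: type='transfer' → inner[risk < 58] → 3
txn_id=4: type='debit' → outer ELSE → 26
txn_id=5: type='transfer' → inner[risk < 58] → 3
txn_id=6: type='credit' → outer ELSE → 26
txn_id=7: type='credit' → outer ELSE → 26
txn_id=8: type='refund' → inner[amount < 4741] → 1
txn_id=9: type='credit' → outer ELSE → 26
txn_id=10: type='credit' → outer ELSE → 26
txn_id=11: type='credit' → outer ELSE → 26
txn_id=12: type='credit' → outer ELSE → 26
txn_id=13: type='transfer' → inner[risk < 58] → 3

26, 1, 3, 26, 3, 26, 26, 1, 26, 26, 26, 26, 3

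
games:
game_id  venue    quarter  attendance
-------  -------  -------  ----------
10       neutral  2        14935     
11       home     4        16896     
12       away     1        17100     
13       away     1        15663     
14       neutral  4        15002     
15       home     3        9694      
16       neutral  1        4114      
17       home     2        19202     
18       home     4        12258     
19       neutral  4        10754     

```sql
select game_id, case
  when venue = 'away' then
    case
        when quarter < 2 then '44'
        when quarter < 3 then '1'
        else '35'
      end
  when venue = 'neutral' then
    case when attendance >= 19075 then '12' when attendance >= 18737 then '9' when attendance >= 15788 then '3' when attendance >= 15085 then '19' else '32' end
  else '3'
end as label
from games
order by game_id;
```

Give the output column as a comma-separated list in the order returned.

32, 3, 44, 44, 32, 3, 32, 3, 3, 32

game_id=10: venue='neutral' → inner[ELSE] → 32
game_id=11: venue='home' → outer ELSE → 3
game_id=12: venue='away' → inner[quarter < 2] → 44
game_id=13: venue='away' → inner[quarter < 2] → 44
game_id=14: venue='neutral' → inner[ELSE] → 32
game_id=15: venue='home' → outer ELSE → 3
game_id=16: venue='neutral' → inner[ELSE] → 32
game_id=17: venue='home' → outer ELSE → 3
game_id=18: venue='home' → outer ELSE → 3
game_id=19: venue='neutral' → inner[ELSE] → 32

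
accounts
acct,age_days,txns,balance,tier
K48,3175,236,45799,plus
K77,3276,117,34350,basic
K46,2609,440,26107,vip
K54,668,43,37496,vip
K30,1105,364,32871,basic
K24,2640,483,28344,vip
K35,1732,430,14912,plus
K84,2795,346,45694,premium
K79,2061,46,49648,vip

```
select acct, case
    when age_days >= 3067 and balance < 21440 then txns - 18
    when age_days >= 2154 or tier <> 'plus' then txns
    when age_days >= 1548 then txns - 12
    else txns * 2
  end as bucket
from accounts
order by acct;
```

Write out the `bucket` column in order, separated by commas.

acct=K24: age_days >= 2154 or tier <> 'plus' → 483
acct=K30: age_days >= 2154 or tier <> 'plus' → 364
acct=K35: age_days >= 1548 → 418
acct=K46: age_days >= 2154 or tier <> 'plus' → 440
acct=K48: age_days >= 2154 or tier <> 'plus' → 236
acct=K54: age_days >= 2154 or tier <> 'plus' → 43
acct=K77: age_days >= 2154 or tier <> 'plus' → 117
acct=K79: age_days >= 2154 or tier <> 'plus' → 46
acct=K84: age_days >= 2154 or tier <> 'plus' → 346

483, 364, 418, 440, 236, 43, 117, 46, 346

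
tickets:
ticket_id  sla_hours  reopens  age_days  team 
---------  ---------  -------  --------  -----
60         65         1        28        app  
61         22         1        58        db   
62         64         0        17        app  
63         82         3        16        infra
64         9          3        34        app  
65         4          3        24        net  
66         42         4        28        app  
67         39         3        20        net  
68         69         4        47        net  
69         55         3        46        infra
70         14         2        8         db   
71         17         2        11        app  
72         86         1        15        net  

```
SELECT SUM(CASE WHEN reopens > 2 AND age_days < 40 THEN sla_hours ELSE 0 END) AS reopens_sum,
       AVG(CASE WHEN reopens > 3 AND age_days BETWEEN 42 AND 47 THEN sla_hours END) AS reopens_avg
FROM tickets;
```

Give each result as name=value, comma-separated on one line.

reopens_sum=176, reopens_avg=69

[reopens_sum: reopens > 2 AND age_days < 40]
ticket_id=60: ✗
ticket_id=61: ✗
ticket_id=62: ✗
ticket_id=63: ✓ → 82
ticket_id=64: ✓ → 9
ticket_id=65: ✓ → 4
ticket_id=66: ✓ → 42
ticket_id=67: ✓ → 39
ticket_id=68: ✗
ticket_id=69: ✗
ticket_id=70: ✗
ticket_id=71: ✗
ticket_id=72: ✗
reopens_sum = 82 + 9 + 4 + 42 + 39 = 176
—
[reopens_avg: reopens > 3 AND age_days BETWEEN 42 AND 47]
ticket_id=60: ✗
ticket_id=61: ✗
ticket_id=62: ✗
ticket_id=63: ✗
ticket_id=64: ✗
ticket_id=65: ✗
ticket_id=66: ✗
ticket_id=67: ✗
ticket_id=68: ✓ → 69
ticket_id=69: ✗
ticket_id=70: ✗
ticket_id=71: ✗
ticket_id=72: ✗
reopens_avg = 69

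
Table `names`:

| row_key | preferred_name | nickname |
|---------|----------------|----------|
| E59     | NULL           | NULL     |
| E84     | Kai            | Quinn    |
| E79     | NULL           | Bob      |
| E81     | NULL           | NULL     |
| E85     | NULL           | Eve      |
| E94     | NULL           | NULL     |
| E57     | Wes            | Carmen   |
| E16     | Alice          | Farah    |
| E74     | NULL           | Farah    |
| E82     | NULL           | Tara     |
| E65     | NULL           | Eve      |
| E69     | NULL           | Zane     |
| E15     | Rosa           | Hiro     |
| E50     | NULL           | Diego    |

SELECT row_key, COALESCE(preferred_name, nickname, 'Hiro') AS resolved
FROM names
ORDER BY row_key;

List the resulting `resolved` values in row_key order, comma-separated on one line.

Rosa, Alice, Diego, Wes, Hiro, Eve, Zane, Farah, Bob, Hiro, Tara, Kai, Eve, Hiro

row_key=E15: preferred_name=Rosa → Rosa
row_key=E16: preferred_name=Alice → Alice
row_key=E50: preferred_name=NULL, nickname=Diego → Diego
row_key=E57: preferred_name=Wes → Wes
row_key=E59: preferred_name=NULL, nickname=NULL, → literal Hiro → Hiro
row_key=E65: preferred_name=NULL, nickname=Eve → Eve
row_key=E69: preferred_name=NULL, nickname=Zane → Zane
row_key=E74: preferred_name=NULL, nickname=Farah → Farah
row_key=E79: preferred_name=NULL, nickname=Bob → Bob
row_key=E81: preferred_name=NULL, nickname=NULL, → literal Hiro → Hiro
row_key=E82: preferred_name=NULL, nickname=Tara → Tara
row_key=E84: preferred_name=Kai → Kai
row_key=E85: preferred_name=NULL, nickname=Eve → Eve
row_key=E94: preferred_name=NULL, nickname=NULL, → literal Hiro → Hiro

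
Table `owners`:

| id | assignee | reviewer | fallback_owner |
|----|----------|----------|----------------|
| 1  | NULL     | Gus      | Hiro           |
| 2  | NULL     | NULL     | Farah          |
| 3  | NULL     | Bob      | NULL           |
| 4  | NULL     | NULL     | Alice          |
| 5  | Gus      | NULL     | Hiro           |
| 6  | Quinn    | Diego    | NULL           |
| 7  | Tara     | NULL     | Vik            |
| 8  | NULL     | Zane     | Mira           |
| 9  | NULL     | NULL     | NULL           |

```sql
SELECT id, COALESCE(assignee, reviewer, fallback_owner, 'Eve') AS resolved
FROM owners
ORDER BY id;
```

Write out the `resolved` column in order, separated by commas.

Gus, Farah, Bob, Alice, Gus, Quinn, Tara, Zane, Eve

id=1: assignee=NULL, reviewer=Gus → Gus
id=2: assignee=NULL, reviewer=NULL, fallback_owner=Farah → Farah
id=3: assignee=NULL, reviewer=Bob → Bob
id=4: assignee=NULL, reviewer=NULL, fallback_owner=Alice → Alice
id=5: assignee=Gus → Gus
id=6: assignee=Quinn → Quinn
id=7: assignee=Tara → Tara
id=8: assignee=NULL, reviewer=Zane → Zane
id=9: assignee=NULL, reviewer=NULL, fallback_owner=NULL, → literal Eve → Eve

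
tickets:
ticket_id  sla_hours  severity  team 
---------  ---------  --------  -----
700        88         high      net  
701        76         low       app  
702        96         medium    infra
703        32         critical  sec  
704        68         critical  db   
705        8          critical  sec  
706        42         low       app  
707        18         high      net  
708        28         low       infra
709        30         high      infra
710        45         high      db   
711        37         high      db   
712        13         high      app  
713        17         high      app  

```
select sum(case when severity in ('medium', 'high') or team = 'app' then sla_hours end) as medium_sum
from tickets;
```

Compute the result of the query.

462

ticket_id=700: ✓ → 88
ticket_id=701: ✓ → 76
ticket_id=702: ✓ → 96
ticket_id=703: ✗
ticket_id=704: ✗
ticket_id=705: ✗
ticket_id=706: ✓ → 42
ticket_id=707: ✓ → 18
ticket_id=708: ✗
ticket_id=709: ✓ → 30
ticket_id=710: ✓ → 45
ticket_id=711: ✓ → 37
ticket_id=712: ✓ → 13
ticket_id=713: ✓ → 17
medium_sum = 88 + 76 + 96 + 42 + 18 + 30 + 45 + 37 + 13 + 17 = 462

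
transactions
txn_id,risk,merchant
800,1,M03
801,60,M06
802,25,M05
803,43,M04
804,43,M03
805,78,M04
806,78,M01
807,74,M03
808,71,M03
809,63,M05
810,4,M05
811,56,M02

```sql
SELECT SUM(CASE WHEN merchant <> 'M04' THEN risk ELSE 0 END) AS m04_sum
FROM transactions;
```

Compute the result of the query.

txn_id=800: ✓ → 1
txn_id=801: ✓ → 60
txn_id=802: ✓ → 25
txn_id=803: ✗
txn_id=804: ✓ → 43
txn_id=805: ✗
txn_id=806: ✓ → 78
txn_id=807: ✓ → 74
txn_id=808: ✓ → 71
txn_id=809: ✓ → 63
txn_id=810: ✓ → 4
txn_id=811: ✓ → 56
m04_sum = 1 + 60 + 25 + 43 + 78 + 74 + 71 + 63 + 4 + 56 = 475

475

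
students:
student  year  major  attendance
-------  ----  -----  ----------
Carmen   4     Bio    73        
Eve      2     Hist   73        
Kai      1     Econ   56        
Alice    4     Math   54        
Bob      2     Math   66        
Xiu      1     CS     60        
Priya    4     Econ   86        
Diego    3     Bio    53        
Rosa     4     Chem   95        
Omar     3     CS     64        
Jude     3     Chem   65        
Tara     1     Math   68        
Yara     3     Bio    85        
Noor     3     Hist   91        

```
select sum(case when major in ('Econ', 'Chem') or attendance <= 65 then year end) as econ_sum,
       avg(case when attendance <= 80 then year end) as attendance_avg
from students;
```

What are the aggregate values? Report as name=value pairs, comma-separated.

[econ_sum: major in ('Econ', 'Chem') or attendance <= 65]
student=Carmen: ✗
student=Eve: ✗
student=Kai: ✓ → 1
student=Alice: ✓ → 4
student=Bob: ✗
student=Xiu: ✓ → 1
student=Priya: ✓ → 4
student=Diego: ✓ → 3
student=Rosa: ✓ → 4
student=Omar: ✓ → 3
student=Jude: ✓ → 3
student=Tara: ✗
student=Yara: ✗
student=Noor: ✗
econ_sum = 1 + 4 + 1 + 4 + 3 + 4 + 3 + 3 = 23
—
[attendance_avg: attendance <= 80]
student=Carmen: ✓ → 4
student=Eve: ✓ → 2
student=Kai: ✓ → 1
student=Alice: ✓ → 4
student=Bob: ✓ → 2
student=Xiu: ✓ → 1
student=Priya: ✗
student=Diego: ✓ → 3
student=Rosa: ✗
student=Omar: ✓ → 3
student=Jude: ✓ → 3
student=Tara: ✓ → 1
student=Yara: ✗
student=Noor: ✗
attendance_avg = (4 + 2 + 1 + 4 + 2 + 1 + 3 + 3 + 3 + 1) / 10 = 2.4

econ_sum=23, attendance_avg=2.4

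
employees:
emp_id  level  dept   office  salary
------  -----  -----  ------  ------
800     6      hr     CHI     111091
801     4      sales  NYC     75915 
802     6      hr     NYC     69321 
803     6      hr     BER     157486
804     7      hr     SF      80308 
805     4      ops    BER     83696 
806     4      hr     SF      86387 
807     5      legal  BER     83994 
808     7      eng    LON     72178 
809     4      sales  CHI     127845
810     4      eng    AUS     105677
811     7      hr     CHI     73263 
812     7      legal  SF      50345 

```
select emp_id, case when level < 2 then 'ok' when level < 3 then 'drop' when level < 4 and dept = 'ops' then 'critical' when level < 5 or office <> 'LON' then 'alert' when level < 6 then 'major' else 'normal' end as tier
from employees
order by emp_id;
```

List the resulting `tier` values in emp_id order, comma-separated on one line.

emp_id=800: level < 5 or office <> 'LON' → alert
emp_id=801: level < 5 or office <> 'LON' → alert
emp_id=802: level < 5 or office <> 'LON' → alert
emp_id=803: level < 5 or office <> 'LON' → alert
emp_id=804: level < 5 or office <> 'LON' → alert
emp_id=805: level < 5 or office <> 'LON' → alert
emp_id=806: level < 5 or office <> 'LON' → alert
emp_id=807: level < 5 or office <> 'LON' → alert
emp_id=808: ELSE → normal
emp_id=809: level < 5 or office <> 'LON' → alert
emp_id=810: level < 5 or office <> 'LON' → alert
emp_id=811: level < 5 or office <> 'LON' → alert
emp_id=812: level < 5 or office <> 'LON' → alert

alert, alert, alert, alert, alert, alert, alert, alert, normal, alert, alert, alert, alert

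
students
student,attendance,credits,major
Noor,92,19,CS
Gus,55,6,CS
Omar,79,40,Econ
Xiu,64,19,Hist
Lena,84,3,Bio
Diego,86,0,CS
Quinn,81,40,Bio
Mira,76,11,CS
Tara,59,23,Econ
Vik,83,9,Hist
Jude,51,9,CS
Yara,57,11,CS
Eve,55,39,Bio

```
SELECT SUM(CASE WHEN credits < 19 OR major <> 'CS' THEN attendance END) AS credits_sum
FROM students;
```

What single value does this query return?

student=Noor: ✗
student=Gus: ✓ → 55
student=Omar: ✓ → 79
student=Xiu: ✓ → 64
student=Lena: ✓ → 84
student=Diego: ✓ → 86
student=Quinn: ✓ → 81
student=Mira: ✓ → 76
student=Tara: ✓ → 59
student=Vik: ✓ → 83
student=Jude: ✓ → 51
student=Yara: ✓ → 57
student=Eve: ✓ → 55
credits_sum = 55 + 79 + 64 + 84 + 86 + 81 + 76 + 59 + 83 + 51 + 57 + 55 = 830

830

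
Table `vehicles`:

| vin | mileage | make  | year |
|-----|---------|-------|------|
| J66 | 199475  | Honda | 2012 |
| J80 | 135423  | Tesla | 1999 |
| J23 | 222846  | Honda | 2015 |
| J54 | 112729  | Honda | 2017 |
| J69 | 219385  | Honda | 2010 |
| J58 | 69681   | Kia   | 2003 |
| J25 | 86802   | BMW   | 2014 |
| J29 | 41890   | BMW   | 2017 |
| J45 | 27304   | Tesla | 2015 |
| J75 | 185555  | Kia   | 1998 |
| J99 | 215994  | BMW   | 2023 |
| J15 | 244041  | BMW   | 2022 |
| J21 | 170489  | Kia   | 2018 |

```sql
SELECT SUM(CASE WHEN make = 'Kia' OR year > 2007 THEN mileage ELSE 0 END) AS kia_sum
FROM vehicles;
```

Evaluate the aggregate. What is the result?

1796191

vin=J66: ✓ → 199475
vin=J80: ✗
vin=J23: ✓ → 222846
vin=J54: ✓ → 112729
vin=J69: ✓ → 219385
vin=J58: ✓ → 69681
vin=J25: ✓ → 86802
vin=J29: ✓ → 41890
vin=J45: ✓ → 27304
vin=J75: ✓ → 185555
vin=J99: ✓ → 215994
vin=J15: ✓ → 244041
vin=J21: ✓ → 170489
kia_sum = 199475 + 222846 + 112729 + 219385 + 69681 + 86802 + 41890 + 27304 + 185555 + 215994 + 244041 + 170489 = 1796191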